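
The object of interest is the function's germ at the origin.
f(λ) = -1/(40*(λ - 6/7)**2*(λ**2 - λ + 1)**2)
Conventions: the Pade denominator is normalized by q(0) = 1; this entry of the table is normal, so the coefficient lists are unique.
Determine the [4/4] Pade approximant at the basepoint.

The Pade approximant has numerator coefficients [-49/1440, -366657053/7470342720, -5274997/138339680, -957999/55335872, -3411821/933792840]; denominator coefficients [1, -14997401/5187738, 121329325/31126428, -569167423/186758568, 80387473/93379284].

Taylor coefficients needed (expand at 0): a_0 = -49/1440, a_1 = -637/4320, a_2 = -637/1920, a_3 = -19649/38880, a_4 = -1103921/1866240, a_5 = -1165073/1866240, a_6 = -10126487/13436928, a_7 = -112155953/100776960, a_8 = -269776507/161243136.
Write the denominator as Q(λ) = 1 + q1*λ + q2*λ^2 + q3*λ^3 + q4*λ^4. Requiring Q*f - P = O(λ^9) with deg P <= 4 kills the coefficients of λ^5..λ^8 in Q*f:
  λ^5: a_5 + q1*a_4 + q2*a_3 + q3*a_2 + q4*a_1 = 0, i.e. -1165073/1866240 + (-1103921/1866240)*q1 + (-19649/38880)*q2 + (-637/1920)*q3 + (-637/4320)*q4 = 0.
  λ^6: a_6 + q1*a_5 + q2*a_4 + q3*a_3 + q4*a_2 = 0, i.e. -10126487/13436928 + (-1165073/1866240)*q1 + (-1103921/1866240)*q2 + (-19649/38880)*q3 + (-637/1920)*q4 = 0.
  λ^7: a_7 + q1*a_6 + q2*a_5 + q3*a_4 + q4*a_3 = 0, i.e. -112155953/100776960 + (-10126487/13436928)*q1 + (-1165073/1866240)*q2 + (-1103921/1866240)*q3 + (-19649/38880)*q4 = 0.
  λ^8: a_8 + q1*a_7 + q2*a_6 + q3*a_5 + q4*a_4 = 0, i.e. -269776507/161243136 + (-112155953/100776960)*q1 + (-10126487/13436928)*q2 + (-1165073/1866240)*q3 + (-1103921/1866240)*q4 = 0.
Solving this linear system: q1 = -14997401/5187738, q2 = 121329325/31126428, q3 = -569167423/186758568, q4 = 80387473/93379284.
The numerator is Q*f truncated at degree 4: P0 = a_0 = -49/1440; P1 = a_1 + q1*a_0 = -366657053/7470342720; P2 = a_2 + q1*a_1 + q2*a_0 = -5274997/138339680; P3 = a_3 + q1*a_2 + q2*a_1 + q3*a_0 = -957999/55335872; P4 = a_4 + q1*a_3 + q2*a_2 + q3*a_1 + q4*a_0 = -3411821/933792840.


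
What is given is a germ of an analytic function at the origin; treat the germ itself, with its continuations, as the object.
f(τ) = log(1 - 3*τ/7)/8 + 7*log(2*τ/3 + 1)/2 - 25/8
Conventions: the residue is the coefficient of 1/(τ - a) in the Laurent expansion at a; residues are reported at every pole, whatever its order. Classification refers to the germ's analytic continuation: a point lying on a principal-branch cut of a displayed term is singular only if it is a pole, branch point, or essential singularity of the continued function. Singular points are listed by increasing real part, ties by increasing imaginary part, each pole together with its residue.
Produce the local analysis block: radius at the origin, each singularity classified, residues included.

Branch term (1/8)*log(1 - τ/(7/3)): its argument vanishes at τ = 7/3, a logarithmic branch point, modulus 7/3.
Branch term (7/2)*log(1 - τ/(-3/2)): its argument vanishes at τ = -3/2, a logarithmic branch point, modulus 3/2.
The radius of convergence is the smallest modulus among the singular points: 3/2.
List the singular points by increasing real part (a conjugate pair: the negative imaginary part first).

Radius of convergence at 0: 3/2.
At -3/2: a logarithmic branch point.
At 7/3: a logarithmic branch point.


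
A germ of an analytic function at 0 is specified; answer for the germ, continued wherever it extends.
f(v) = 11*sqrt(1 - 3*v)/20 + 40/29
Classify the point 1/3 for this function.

The point is an algebraic (square-root) branch point.

The term (11/20)*sqrt(1 - v/(1/3)) has argument 1 - 1/3/(1/3) = 0 at 1/3: a square-root (algebraic, two-sheeted) branch point; the remaining terms are analytic or single-valued there.


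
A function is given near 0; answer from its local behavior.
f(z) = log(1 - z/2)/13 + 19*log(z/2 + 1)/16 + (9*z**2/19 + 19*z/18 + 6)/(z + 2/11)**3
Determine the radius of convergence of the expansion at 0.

Denominator factor (z + 2/11)^3: pole of order 3 at -2/11, modulus 2/11.
Branch term (19/16)*log(1 - z/(-2)): its argument vanishes at z = -2, a logarithmic branch point, modulus 2.
Branch term (1/13)*log(1 - z/(2)): its argument vanishes at z = 2, a logarithmic branch point, modulus 2.
The radius of convergence is the smallest modulus among the singular points: 2/11.

The radius of convergence is 2/11.


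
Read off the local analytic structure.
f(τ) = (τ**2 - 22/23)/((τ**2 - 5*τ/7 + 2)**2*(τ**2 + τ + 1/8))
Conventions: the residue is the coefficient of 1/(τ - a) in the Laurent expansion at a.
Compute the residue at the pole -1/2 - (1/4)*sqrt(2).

The residue is -166871264/1265955903 + (143893400/1265955903)*sqrt(2).

The factor τ**2 + τ + 1/8 splits as (τ - a)(τ - a') with a = -1/2 - (1/4)*sqrt(2), a' = -1/2 + (1/4)*sqrt(2). At the order-1 pole a set g(τ) = (τ - a)*f(τ) = [(τ**2 - 22/23)/(τ**2 - 5*τ/7 + 2)**2] / (τ - a').
Simple pole: residue = g(a) at a = -1/2 - (1/4)*sqrt(2), which is -166871264/1265955903 + (143893400/1265955903)*sqrt(2).


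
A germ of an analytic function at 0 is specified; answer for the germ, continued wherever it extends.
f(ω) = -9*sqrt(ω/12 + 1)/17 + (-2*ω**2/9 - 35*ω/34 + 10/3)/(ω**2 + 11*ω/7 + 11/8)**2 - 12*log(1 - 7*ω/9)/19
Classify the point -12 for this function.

The term (-9/17)*sqrt(1 - ω/(-12)) has argument 1 - -12/(-12) = 0 at -12: a square-root (algebraic, two-sheeted) branch point; the remaining terms are analytic or single-valued there.

The point is an algebraic (square-root) branch point.


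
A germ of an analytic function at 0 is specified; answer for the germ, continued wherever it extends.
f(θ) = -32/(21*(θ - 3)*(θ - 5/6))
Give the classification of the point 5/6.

The point is a pole of order 1.

The denominator factor θ - 5/6 vanishes at 5/6 and appears to the power 1; the numerator there equals -32/21, nonzero, and no other factor vanishes.
Hence a pole whose order is the multiplicity, 1.


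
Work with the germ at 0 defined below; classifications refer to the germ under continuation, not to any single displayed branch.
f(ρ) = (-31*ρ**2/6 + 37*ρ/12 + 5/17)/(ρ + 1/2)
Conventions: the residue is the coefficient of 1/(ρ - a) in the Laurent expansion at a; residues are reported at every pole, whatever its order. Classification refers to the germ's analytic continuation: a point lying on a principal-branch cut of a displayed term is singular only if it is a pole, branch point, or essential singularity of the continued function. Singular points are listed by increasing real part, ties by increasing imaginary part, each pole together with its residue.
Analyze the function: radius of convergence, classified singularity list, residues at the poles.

Denominator factor (ρ + 1/2): pole of order 1 at -1/2, modulus 1/2.
The radius of convergence is the smallest modulus among the singular points: 1/2.
At the order-1 pole -1/2 set g(ρ) = (ρ - (-1/2))*f(ρ) = -31*ρ**2/6 + 37*ρ/12 + 5/17.
Simple pole: residue = g(a) at a = -1/2, which is -259/102.

Radius of convergence at 0: 1/2.
At -1/2: a pole of order 1; residue -259/102.


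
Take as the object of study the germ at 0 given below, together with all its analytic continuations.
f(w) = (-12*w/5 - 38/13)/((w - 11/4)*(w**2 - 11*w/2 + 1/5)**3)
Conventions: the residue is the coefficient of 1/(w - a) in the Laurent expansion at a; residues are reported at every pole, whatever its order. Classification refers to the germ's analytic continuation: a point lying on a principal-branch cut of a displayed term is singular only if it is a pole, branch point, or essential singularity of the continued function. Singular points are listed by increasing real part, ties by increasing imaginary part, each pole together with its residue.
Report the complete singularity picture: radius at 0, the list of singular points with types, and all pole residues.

Denominator factor (w - 11/4): pole of order 1 at 11/4, modulus 11/4.
Denominator factor (w**2 - 11*w/2 + 1/5)^3: discriminant 589/20, real irrational roots 11/4 + (1/20)*sqrt(2945) and 11/4 - (1/20)*sqrt(2945); poles of order 3, moduli 11/4 + (1/20)*sqrt(2945) and 11/4 - (1/20)*sqrt(2945).
The radius of convergence is the smallest modulus among the singular points: 11/4 - (1/20)*sqrt(2945).
The factor w**2 - 11*w/2 + 1/5 splits as (w - a)(w - a') with a = 11/4 - (1/20)*sqrt(2945), a' = 11/4 + (1/20)*sqrt(2945). At the order-3 pole a set g(w) = (w - a)^3*f(w) = [(-12*w/5 - 38/13)/(w - 11/4)] / (w - a')^3.
Order-3 pole: residue = g''(a)/2; g''(11/4 - (1/20)*sqrt(2945)) = -63385600/2656374097 + (23040/204336469)*sqrt(2945), so the residue is -31692800/2656374097 + (11520/204336469)*sqrt(2945).
At the order-1 pole 11/4 set g(w) = (w - (11/4))*f(w) = (-12*w/5 - 38/13)/(w**2 - 11*w/2 + 1/5)**3.
Simple pole: residue = g(a) at a = 11/4, which is 63385600/2656374097.
The factor w**2 - 11*w/2 + 1/5 splits as (w - a)(w - a') with a = 11/4 + (1/20)*sqrt(2945), a' = 11/4 - (1/20)*sqrt(2945). At the order-3 pole a set g(w) = (w - a)^3*f(w) = [(-12*w/5 - 38/13)/(w - 11/4)] / (w - a')^3.
Order-3 pole: residue = g''(a)/2; g''(11/4 + (1/20)*sqrt(2945)) = -63385600/2656374097 - (23040/204336469)*sqrt(2945), so the residue is -31692800/2656374097 - (11520/204336469)*sqrt(2945).
List the singular points by increasing real part (a conjugate pair: the negative imaginary part first).

Radius of convergence at 0: 11/4 - (1/20)*sqrt(2945).
At 11/4 - (1/20)*sqrt(2945): a pole of order 3; residue -31692800/2656374097 + (11520/204336469)*sqrt(2945).
At 11/4: a pole of order 1; residue 63385600/2656374097.
At 11/4 + (1/20)*sqrt(2945): a pole of order 3; residue -31692800/2656374097 - (11520/204336469)*sqrt(2945).


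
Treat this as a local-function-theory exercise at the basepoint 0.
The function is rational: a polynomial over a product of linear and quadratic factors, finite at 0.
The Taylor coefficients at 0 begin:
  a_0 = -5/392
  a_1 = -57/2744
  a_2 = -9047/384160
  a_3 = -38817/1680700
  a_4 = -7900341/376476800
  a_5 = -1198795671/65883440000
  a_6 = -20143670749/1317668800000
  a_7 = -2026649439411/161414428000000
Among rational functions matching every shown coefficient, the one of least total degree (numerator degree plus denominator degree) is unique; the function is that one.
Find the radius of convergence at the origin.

No rational of total degree below 4 reproduces all 8 coefficients; solving the [0/4] Pade equations on them gives f(σ) = -5/(2*(σ - 10)**2*(σ - 7/5)**2), whose expansion matches every shown term.
Denominator factor (σ - 10)^2: pole of order 2 at 10, modulus 10.
Denominator factor (σ - 7/5)^2: pole of order 2 at 7/5, modulus 7/5.
The radius of convergence is the smallest modulus among the singular points: 7/5.

The radius of convergence is 7/5.


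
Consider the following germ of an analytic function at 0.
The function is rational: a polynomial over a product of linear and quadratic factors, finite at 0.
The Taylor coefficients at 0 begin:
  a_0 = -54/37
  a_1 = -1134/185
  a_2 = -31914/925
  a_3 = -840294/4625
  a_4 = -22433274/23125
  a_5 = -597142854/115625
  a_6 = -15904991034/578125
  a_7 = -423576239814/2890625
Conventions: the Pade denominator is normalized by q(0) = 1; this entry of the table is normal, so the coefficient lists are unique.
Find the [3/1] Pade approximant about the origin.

Taylor coefficients needed (read off): a_0 = -54/37, a_1 = -1134/185, a_2 = -31914/925, a_3 = -840294/4625, a_4 = -22433274/23125.
Write the denominator as Q(ω) = 1 + q1*ω. Requiring Q*f - P = O(ω^5) with deg P <= 3 kills the coefficients of ω^4..ω^4 in Q*f:
  ω^4: a_4 + q1*a_3 = 0, i.e. -22433274/23125 + (-840294/4625)*q1 = 0.
Solving this linear system: q1 = -46159/8645.
The numerator is Q*f truncated at degree 3: P0 = a_0 = -54/37; P1 = a_1 + q1*a_0 = 106380/63973; P2 = a_2 + q1*a_1 = -16200/9139; P3 = a_3 + q1*a_2 = 162000/63973.

The Pade approximant has numerator coefficients [-54/37, 106380/63973, -16200/9139, 162000/63973]; denominator coefficients [1, -46159/8645].


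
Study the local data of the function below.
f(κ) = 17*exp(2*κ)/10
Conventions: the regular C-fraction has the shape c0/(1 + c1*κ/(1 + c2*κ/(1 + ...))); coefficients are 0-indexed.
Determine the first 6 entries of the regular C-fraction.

Taylor coefficients (expand at 0): a_0 = 17/10, a_1 = 17/5, a_2 = 17/5, a_3 = 34/15, a_4 = 17/15, a_5 = 34/75.
c0 = a_0 = 17/10. Peel one level at a time: if S = 1 + c*κ/S' with S'(0) = 1, then c is the κ-coefficient of S and S' = c*κ/(S - 1).
S_1 = c0/f = 1 + (-2)*κ + (2)*κ^2 + ...; c1 = -2.
S_2 = c1*κ/(S_1 - 1) = 1 + (1)*κ + (1/3)*κ^2 + ...; c2 = 1.
S_3 = c2*κ/(S_2 - 1) = 1 + (-1/3)*κ + (1/9)*κ^2 + ...; c3 = -1/3.
S_4 = c3*κ/(S_3 - 1) = 1 + (1/3)*κ + (1/15)*κ^2 + ...; c4 = 1/3.
S_5 = c4*κ/(S_4 - 1) = 1 + (-1/5)*κ + ...; c5 = -1/5.

The regular C-fraction coefficients are [17/10, -2, 1, -1/3, 1/3, -1/5].


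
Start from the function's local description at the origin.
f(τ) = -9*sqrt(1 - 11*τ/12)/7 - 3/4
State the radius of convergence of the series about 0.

The radius of convergence is 12/11.

Branch term (-9/7)*sqrt(1 - τ/(12/11)): its argument vanishes at τ = 12/11, a square-root branch point, modulus 12/11.
The radius of convergence is the smallest modulus among the singular points: 12/11.


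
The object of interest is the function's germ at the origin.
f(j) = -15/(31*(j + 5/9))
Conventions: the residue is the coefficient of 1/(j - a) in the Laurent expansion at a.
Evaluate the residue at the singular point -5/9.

At the order-1 pole -5/9 set g(j) = (j - (-5/9))*f(j) = -15/31.
Simple pole: residue = g(a) at a = -5/9, which is -15/31.

The residue is -15/31.


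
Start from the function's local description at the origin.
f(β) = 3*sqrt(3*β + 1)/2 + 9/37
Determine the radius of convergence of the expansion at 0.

Branch term (3/2)*sqrt(1 - β/(-1/3)): its argument vanishes at β = -1/3, a square-root branch point, modulus 1/3.
The radius of convergence is the smallest modulus among the singular points: 1/3.

The radius of convergence is 1/3.


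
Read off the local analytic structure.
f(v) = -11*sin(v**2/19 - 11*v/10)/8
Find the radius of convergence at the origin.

The radius of convergence is infinite.

The factor -sin(v**2/19 - 11*v/10) is entire and contributes no finite singular point.
The polynomial part has no poles.
No finite singular points: the Taylor series at 0 converges everywhere.


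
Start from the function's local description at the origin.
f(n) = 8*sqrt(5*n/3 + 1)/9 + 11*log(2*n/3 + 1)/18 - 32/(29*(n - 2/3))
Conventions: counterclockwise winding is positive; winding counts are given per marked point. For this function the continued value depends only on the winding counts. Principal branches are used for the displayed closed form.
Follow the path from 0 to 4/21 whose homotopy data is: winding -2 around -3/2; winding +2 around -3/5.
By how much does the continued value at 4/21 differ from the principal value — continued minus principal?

The rational part is single-valued and drops out of the difference; each branch term changes only by its own monodromy.
(11/18)*log(1 - n/(-3/2)): each positive loop around -3/2 adds 2*pi*i to the log, so winding -2 contributes (11/18)*(-2)*2*pi*i = -(22/9)*pi*i.
(8/9)*sqrt(1 - n/(-3/5)): winding +2 is even, the square root returns to the same sheet, contribution 0.
Summing the contributions at n = 4/21 gives -(22/9)*pi*i.

Continued minus principal equals -(22/9)*pi*i.


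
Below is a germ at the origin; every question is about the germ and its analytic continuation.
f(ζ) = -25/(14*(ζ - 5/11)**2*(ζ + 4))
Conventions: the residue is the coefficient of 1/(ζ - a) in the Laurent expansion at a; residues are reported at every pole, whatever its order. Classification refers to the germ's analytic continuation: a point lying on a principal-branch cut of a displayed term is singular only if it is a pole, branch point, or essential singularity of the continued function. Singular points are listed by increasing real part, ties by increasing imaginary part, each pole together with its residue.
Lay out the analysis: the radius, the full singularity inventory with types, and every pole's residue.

Radius of convergence at 0: 5/11.
At -4: a pole of order 1; residue -3025/33614.
At 5/11: a pole of order 2; residue 3025/33614.

Denominator factor (ζ + 4): pole of order 1 at -4, modulus 4.
Denominator factor (ζ - 5/11)^2: pole of order 2 at 5/11, modulus 5/11.
The radius of convergence is the smallest modulus among the singular points: 5/11.
At the order-1 pole -4 set g(ζ) = (ζ - (-4))*f(ζ) = -25/(14*(ζ - 5/11)**2).
Simple pole: residue = g(a) at a = -4, which is -3025/33614.
At the order-2 pole 5/11 set g(ζ) = (ζ - (5/11))^2*f(ζ) = -25/(14*(ζ + 4)).
Order-2 pole: residue = g'(a); g'(5/11) = 3025/33614, so the residue is 3025/33614.
List the singular points by increasing real part (a conjugate pair: the negative imaginary part first).


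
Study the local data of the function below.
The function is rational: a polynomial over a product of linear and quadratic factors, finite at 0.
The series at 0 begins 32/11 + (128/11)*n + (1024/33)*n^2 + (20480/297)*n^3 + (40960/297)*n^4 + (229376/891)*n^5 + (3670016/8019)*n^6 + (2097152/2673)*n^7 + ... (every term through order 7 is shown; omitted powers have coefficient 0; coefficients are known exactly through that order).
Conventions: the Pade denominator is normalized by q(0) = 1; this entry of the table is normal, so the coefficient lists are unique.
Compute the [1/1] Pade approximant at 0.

The Pade approximant has numerator coefficients [32/11, 128/33]; denominator coefficients [1, -8/3].

Taylor coefficients needed (read off): a_0 = 32/11, a_1 = 128/11, a_2 = 1024/33.
Write the denominator as Q(n) = 1 + q1*n. Requiring Q*f - P = O(n^3) with deg P <= 1 kills the coefficients of n^2..n^2 in Q*f:
  n^2: a_2 + q1*a_1 = 0, i.e. 1024/33 + (128/11)*q1 = 0.
Solving this linear system: q1 = -8/3.
The numerator is Q*f truncated at degree 1: P0 = a_0 = 32/11; P1 = a_1 + q1*a_0 = 128/33.


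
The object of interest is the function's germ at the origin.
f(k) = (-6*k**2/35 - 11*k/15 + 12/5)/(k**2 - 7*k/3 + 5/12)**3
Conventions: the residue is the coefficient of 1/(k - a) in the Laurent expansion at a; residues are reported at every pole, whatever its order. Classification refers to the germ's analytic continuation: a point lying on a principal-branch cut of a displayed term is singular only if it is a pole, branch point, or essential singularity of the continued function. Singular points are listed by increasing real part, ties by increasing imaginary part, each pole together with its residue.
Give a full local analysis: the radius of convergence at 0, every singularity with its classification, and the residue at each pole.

Denominator factor (k**2 - 7*k/3 + 5/12)^3: discriminant 34/9, real irrational roots 7/6 + (1/6)*sqrt(34) and 7/6 - (1/6)*sqrt(34); poles of order 3, moduli 7/6 + (1/6)*sqrt(34) and 7/6 - (1/6)*sqrt(34).
The radius of convergence is the smallest modulus among the singular points: 7/6 - (1/6)*sqrt(34).
The factor k**2 - 7*k/3 + 5/12 splits as (k - a)(k - a') with a = 7/6 - (1/6)*sqrt(34), a' = 7/6 + (1/6)*sqrt(34). At the order-3 pole a set g(k) = (k - a)^3*f(k) = [-6*k**2/35 - 11*k/15 + 12/5] / (k - a')^3.
Order-3 pole: residue = g''(a)/2; g''(7/6 - (1/6)*sqrt(34)) = -(3483/34391)*sqrt(34), so the residue is -(3483/68782)*sqrt(34).
The factor k**2 - 7*k/3 + 5/12 splits as (k - a)(k - a') with a = 7/6 + (1/6)*sqrt(34), a' = 7/6 - (1/6)*sqrt(34). At the order-3 pole a set g(k) = (k - a)^3*f(k) = [-6*k**2/35 - 11*k/15 + 12/5] / (k - a')^3.
Order-3 pole: residue = g''(a)/2; g''(7/6 + (1/6)*sqrt(34)) = (3483/34391)*sqrt(34), so the residue is (3483/68782)*sqrt(34).
List the singular points by increasing real part (a conjugate pair: the negative imaginary part first).

Radius of convergence at 0: 7/6 - (1/6)*sqrt(34).
At 7/6 - (1/6)*sqrt(34): a pole of order 3; residue -(3483/68782)*sqrt(34).
At 7/6 + (1/6)*sqrt(34): a pole of order 3; residue (3483/68782)*sqrt(34).


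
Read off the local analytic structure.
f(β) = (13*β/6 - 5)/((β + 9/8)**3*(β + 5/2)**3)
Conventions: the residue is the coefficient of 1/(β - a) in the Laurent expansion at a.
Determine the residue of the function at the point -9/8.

At the order-3 pole -9/8 set g(β) = (β - (-9/8))^3*f(β) = (13*β/6 - 5)/(β + 5/2)**3.
Order-3 pole: residue = g''(a)/2; g''(-9/8) = -3510272/161051, so the residue is -1755136/161051.

The residue is -1755136/161051.


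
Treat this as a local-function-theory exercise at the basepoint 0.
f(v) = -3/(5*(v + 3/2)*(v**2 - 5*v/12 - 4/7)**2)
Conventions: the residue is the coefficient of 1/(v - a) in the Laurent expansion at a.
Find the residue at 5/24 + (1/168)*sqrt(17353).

The factor v**2 - 5*v/12 - 4/7 splits as (v - a)(v - a') with a = 5/24 + (1/168)*sqrt(17353), a' = 5/24 - (1/168)*sqrt(17353). At the order-2 pole a set g(v) = (v - a)^2*f(v) = [-3/(5*(v + 3/2))] / (v - a')^2.
Order-2 pole: residue = g'(a); g'(5/24 + (1/168)*sqrt(17353)) = 1568/27735 + (27836704/34088761227)*sqrt(17353), so the residue is 1568/27735 + (27836704/34088761227)*sqrt(17353).

The residue is 1568/27735 + (27836704/34088761227)*sqrt(17353).


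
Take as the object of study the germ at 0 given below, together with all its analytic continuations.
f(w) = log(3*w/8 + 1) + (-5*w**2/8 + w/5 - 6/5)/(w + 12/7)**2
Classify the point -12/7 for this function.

The denominator factor w + 12/7 vanishes at -12/7 and appears to the power 2; the numerator there equals -828/245, nonzero, and no other factor vanishes.
The branch terms are analytic at this point.
Hence a pole whose order is the multiplicity, 2.

The point is a pole of order 2.


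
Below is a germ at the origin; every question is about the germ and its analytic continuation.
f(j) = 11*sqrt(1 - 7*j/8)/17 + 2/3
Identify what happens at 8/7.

The term (11/17)*sqrt(1 - j/(8/7)) has argument 1 - 8/7/(8/7) = 0 at 8/7: a square-root (algebraic, two-sheeted) branch point; the remaining terms are analytic or single-valued there.

The point is an algebraic (square-root) branch point.


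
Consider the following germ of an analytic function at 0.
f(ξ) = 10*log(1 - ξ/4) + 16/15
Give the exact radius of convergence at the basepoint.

Branch term (10)*log(1 - ξ/(4)): its argument vanishes at ξ = 4, a logarithmic branch point, modulus 4.
The radius of convergence is the smallest modulus among the singular points: 4.

The radius of convergence is 4.


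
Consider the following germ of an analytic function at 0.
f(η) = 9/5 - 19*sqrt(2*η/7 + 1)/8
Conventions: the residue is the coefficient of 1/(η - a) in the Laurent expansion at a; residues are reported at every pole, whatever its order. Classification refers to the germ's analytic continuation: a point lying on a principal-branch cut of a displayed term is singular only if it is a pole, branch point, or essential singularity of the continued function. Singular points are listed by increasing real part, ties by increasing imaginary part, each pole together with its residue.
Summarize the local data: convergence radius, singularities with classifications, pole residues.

Radius of convergence at 0: 7/2.
At -7/2: an algebraic (square-root) branch point.

Branch term (-19/8)*sqrt(1 - η/(-7/2)): its argument vanishes at η = -7/2, a square-root branch point, modulus 7/2.
The radius of convergence is the smallest modulus among the singular points: 7/2.


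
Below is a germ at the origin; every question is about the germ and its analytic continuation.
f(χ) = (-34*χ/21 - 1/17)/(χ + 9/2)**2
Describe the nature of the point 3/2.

Denominator factors: χ + 9/2 = 6 at χ = 3/2 — none vanishes.
So the germ continues analytically to 3/2.

The point is a regular point.


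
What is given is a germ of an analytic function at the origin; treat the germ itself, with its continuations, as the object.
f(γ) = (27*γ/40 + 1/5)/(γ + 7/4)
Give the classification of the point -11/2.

Denominator factors: γ + 7/4 = -15/4 at γ = -11/2 — none vanishes.
So the germ continues analytically to -11/2.

The point is a regular point.


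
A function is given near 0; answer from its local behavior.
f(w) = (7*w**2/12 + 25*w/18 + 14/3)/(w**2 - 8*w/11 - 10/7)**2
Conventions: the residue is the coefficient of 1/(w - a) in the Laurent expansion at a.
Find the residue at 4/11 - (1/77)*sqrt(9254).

The residue is (727573/125833248)*sqrt(9254).

The factor w**2 - 8*w/11 - 10/7 splits as (w - a)(w - a') with a = 4/11 - (1/77)*sqrt(9254), a' = 4/11 + (1/77)*sqrt(9254). At the order-2 pole a set g(w) = (w - a)^2*f(w) = [7*w**2/12 + 25*w/18 + 14/3] / (w - a')^2.
Order-2 pole: residue = g'(a); g'(4/11 - (1/77)*sqrt(9254)) = (727573/125833248)*sqrt(9254), so the residue is (727573/125833248)*sqrt(9254).


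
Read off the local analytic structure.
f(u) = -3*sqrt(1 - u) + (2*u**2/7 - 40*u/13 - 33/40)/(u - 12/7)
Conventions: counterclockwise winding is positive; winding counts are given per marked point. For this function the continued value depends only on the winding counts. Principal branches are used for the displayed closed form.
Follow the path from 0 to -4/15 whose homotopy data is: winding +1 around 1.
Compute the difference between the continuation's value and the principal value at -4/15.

Continued minus principal equals (2/5)*sqrt(285).

The rational part is single-valued and drops out of the difference; each branch term changes only by its own monodromy.
(-3)*sqrt(1 - u/(1)): winding +1 is odd, the square root flips sign, contributing -2*(-3)*sqrt(1 - (-4/15)/(1)) = -2*(-3)*sqrt(19/15) = (2/5)*sqrt(285).
Summing the contributions at u = -4/15 gives (2/5)*sqrt(285).


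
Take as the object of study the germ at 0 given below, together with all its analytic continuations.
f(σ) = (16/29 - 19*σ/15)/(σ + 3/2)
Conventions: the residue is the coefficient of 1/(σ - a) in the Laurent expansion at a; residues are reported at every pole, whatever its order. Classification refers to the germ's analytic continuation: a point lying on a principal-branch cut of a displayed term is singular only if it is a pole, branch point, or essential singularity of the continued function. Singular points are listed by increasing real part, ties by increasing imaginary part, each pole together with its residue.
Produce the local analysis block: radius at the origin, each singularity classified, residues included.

Denominator factor (σ + 3/2): pole of order 1 at -3/2, modulus 3/2.
The radius of convergence is the smallest modulus among the singular points: 3/2.
At the order-1 pole -3/2 set g(σ) = (σ - (-3/2))*f(σ) = 16/29 - 19*σ/15.
Simple pole: residue = g(a) at a = -3/2, which is 711/290.

Radius of convergence at 0: 3/2.
At -3/2: a pole of order 1; residue 711/290.


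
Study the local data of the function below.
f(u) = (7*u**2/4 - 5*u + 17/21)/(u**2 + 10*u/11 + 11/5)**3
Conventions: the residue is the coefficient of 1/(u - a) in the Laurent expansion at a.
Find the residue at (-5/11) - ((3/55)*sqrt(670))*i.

The residue is ((1557995395/261938105856)*sqrt(670))*i.

The factor u**2 + 10*u/11 + 11/5 splits as (u - a)(u - a') with a = (-5/11) - ((3/55)*sqrt(670))*i, a' = (-5/11) + ((3/55)*sqrt(670))*i. At the order-3 pole a set g(u) = (u - a)^3*f(u) = [7*u**2/4 - 5*u + 17/21] / (u - a')^3.
Order-3 pole: residue = g''(a)/2; g''((-5/11) - ((3/55)*sqrt(670))*i) = ((1557995395/130969052928)*sqrt(670))*i, so the residue is ((1557995395/261938105856)*sqrt(670))*i.


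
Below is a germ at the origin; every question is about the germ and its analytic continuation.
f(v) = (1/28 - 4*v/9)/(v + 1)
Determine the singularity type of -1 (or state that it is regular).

The denominator factor v + 1 vanishes at -1 and appears to the power 1; the numerator there equals 121/252, nonzero, and no other factor vanishes.
Hence a pole whose order is the multiplicity, 1.

The point is a pole of order 1.


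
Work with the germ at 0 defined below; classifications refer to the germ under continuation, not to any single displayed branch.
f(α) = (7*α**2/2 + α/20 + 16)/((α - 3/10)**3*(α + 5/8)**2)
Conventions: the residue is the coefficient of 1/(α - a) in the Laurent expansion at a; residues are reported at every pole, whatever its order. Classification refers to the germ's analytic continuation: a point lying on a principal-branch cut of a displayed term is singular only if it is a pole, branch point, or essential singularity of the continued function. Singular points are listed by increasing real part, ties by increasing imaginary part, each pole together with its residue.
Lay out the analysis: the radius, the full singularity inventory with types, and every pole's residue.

Radius of convergence at 0: 3/10.
At -5/8: a pole of order 2; residue -122898400/1874161.
At 3/10: a pole of order 3; residue 122898400/1874161.

Denominator factor (α - 3/10)^3: pole of order 3 at 3/10, modulus 3/10.
Denominator factor (α + 5/8)^2: pole of order 2 at -5/8, modulus 5/8.
The radius of convergence is the smallest modulus among the singular points: 3/10.
At the order-2 pole -5/8 set g(α) = (α - (-5/8))^2*f(α) = (7*α**2/2 + α/20 + 16)/(α - 3/10)**3.
Order-2 pole: residue = g'(a); g'(-5/8) = -122898400/1874161, so the residue is -122898400/1874161.
At the order-3 pole 3/10 set g(α) = (α - (3/10))^3*f(α) = (7*α**2/2 + α/20 + 16)/(α + 5/8)**2.
Order-3 pole: residue = g''(a)/2; g''(3/10) = 245796800/1874161, so the residue is 122898400/1874161.
List the singular points by increasing real part (a conjugate pair: the negative imaginary part first).


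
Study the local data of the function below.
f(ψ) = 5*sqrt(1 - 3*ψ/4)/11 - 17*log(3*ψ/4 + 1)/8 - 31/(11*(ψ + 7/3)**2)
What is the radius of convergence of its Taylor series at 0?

The radius of convergence is 4/3.

Denominator factor (ψ + 7/3)^2: pole of order 2 at -7/3, modulus 7/3.
Branch term (5/11)*sqrt(1 - ψ/(4/3)): its argument vanishes at ψ = 4/3, a square-root branch point, modulus 4/3.
Branch term (-17/8)*log(1 - ψ/(-4/3)): its argument vanishes at ψ = -4/3, a logarithmic branch point, modulus 4/3.
The radius of convergence is the smallest modulus among the singular points: 4/3.


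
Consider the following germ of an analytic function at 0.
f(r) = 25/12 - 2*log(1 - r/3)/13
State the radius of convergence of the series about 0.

The radius of convergence is 3.

Branch term (-2/13)*log(1 - r/(3)): its argument vanishes at r = 3, a logarithmic branch point, modulus 3.
The radius of convergence is the smallest modulus among the singular points: 3.


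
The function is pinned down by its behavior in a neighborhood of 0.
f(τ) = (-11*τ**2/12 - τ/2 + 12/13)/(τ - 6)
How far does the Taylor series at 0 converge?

Denominator factor (τ - 6): pole of order 1 at 6, modulus 6.
The radius of convergence is the smallest modulus among the singular points: 6.

The radius of convergence is 6.


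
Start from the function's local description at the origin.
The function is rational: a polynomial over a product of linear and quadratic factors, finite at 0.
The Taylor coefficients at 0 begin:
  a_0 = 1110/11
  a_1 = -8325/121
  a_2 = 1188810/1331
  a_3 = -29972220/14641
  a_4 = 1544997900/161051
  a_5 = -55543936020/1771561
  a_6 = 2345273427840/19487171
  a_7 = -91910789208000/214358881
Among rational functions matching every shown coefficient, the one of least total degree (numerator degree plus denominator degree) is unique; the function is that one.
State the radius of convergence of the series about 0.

The radius of convergence is -1/6 + (1/6)*sqrt(7).

No rational of total degree below 5 reproduces all 8 coefficients; solving the [1/4] Pade equations on them gives f(ρ) = (37*ρ/4 - 37/2)/((ρ**2 - 2*ρ + 11/10)*(ρ**2 - ρ/3 - 1/6)), whose expansion matches every shown term.
Denominator factor (ρ**2 - ρ/3 - 1/6): discriminant 7/9, real irrational roots 1/6 + (1/6)*sqrt(7) and 1/6 - (1/6)*sqrt(7); poles of order 1, moduli 1/6 + (1/6)*sqrt(7) and -1/6 + (1/6)*sqrt(7).
Denominator factor (ρ**2 - 2*ρ + 11/10): discriminant -2/5, complex-conjugate roots (1) + ((1/10)*sqrt(10))*i and (1) - ((1/10)*sqrt(10))*i; poles of order 1, moduli (1/10)*sqrt(110) and (1/10)*sqrt(110).
The radius of convergence is the smallest modulus among the singular points: -1/6 + (1/6)*sqrt(7).


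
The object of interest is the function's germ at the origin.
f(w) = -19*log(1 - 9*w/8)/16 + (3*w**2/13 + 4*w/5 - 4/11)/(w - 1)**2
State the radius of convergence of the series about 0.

The radius of convergence is 8/9.

Denominator factor (w - 1)^2: pole of order 2 at 1, modulus 1.
Branch term (-19/16)*log(1 - w/(8/9)): its argument vanishes at w = 8/9, a logarithmic branch point, modulus 8/9.
The radius of convergence is the smallest modulus among the singular points: 8/9.


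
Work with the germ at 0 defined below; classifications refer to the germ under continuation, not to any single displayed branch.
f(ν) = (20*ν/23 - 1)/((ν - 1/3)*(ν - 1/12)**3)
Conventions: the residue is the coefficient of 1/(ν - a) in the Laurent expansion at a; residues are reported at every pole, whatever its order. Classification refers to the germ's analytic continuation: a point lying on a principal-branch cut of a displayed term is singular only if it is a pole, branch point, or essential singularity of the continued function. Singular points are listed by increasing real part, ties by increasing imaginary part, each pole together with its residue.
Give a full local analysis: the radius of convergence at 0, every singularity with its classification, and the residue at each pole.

Radius of convergence at 0: 1/12.
At 1/12: a pole of order 3; residue 3136/69.
At 1/3: a pole of order 1; residue -3136/69.

Denominator factor (ν - 1/3): pole of order 1 at 1/3, modulus 1/3.
Denominator factor (ν - 1/12)^3: pole of order 3 at 1/12, modulus 1/12.
The radius of convergence is the smallest modulus among the singular points: 1/12.
At the order-3 pole 1/12 set g(ν) = (ν - (1/12))^3*f(ν) = (20*ν/23 - 1)/(ν - 1/3).
Order-3 pole: residue = g''(a)/2; g''(1/12) = 6272/69, so the residue is 3136/69.
At the order-1 pole 1/3 set g(ν) = (ν - (1/3))*f(ν) = (20*ν/23 - 1)/(ν - 1/12)**3.
Simple pole: residue = g(a) at a = 1/3, which is -3136/69.
List the singular points by increasing real part (a conjugate pair: the negative imaginary part first).


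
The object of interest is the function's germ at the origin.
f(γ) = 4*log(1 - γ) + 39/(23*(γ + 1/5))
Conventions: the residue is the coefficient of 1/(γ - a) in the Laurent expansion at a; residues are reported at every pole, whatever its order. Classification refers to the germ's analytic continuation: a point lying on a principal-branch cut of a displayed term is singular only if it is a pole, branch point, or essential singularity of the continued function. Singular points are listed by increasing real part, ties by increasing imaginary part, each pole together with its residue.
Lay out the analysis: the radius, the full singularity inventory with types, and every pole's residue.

Radius of convergence at 0: 1/5.
At -1/5: a pole of order 1; residue 39/23.
At 1: a logarithmic branch point.

Denominator factor (γ + 1/5): pole of order 1 at -1/5, modulus 1/5.
Branch term (4)*log(1 - γ/(1)): its argument vanishes at γ = 1, a logarithmic branch point, modulus 1.
The radius of convergence is the smallest modulus among the singular points: 1/5.
The branch term is analytic at -1/5 and contributes nothing to the residue; only the rational part matters.
At the order-1 pole -1/5 set g(γ) = (γ - (-1/5))*(rational part) = 39/23.
Simple pole: residue = g(a) at a = -1/5, which is 39/23.
List the singular points by increasing real part (a conjugate pair: the negative imaginary part first).


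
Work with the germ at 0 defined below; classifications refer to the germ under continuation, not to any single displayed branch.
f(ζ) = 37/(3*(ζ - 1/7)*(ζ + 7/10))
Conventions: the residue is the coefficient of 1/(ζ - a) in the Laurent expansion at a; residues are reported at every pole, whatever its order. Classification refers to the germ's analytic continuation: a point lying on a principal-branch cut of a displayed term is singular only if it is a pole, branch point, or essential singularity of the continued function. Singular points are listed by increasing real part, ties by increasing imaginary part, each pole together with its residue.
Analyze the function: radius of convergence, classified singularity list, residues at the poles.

Denominator factor (ζ - 1/7): pole of order 1 at 1/7, modulus 1/7.
Denominator factor (ζ + 7/10): pole of order 1 at -7/10, modulus 7/10.
The radius of convergence is the smallest modulus among the singular points: 1/7.
At the order-1 pole -7/10 set g(ζ) = (ζ - (-7/10))*f(ζ) = 37/(3*(ζ - 1/7)).
Simple pole: residue = g(a) at a = -7/10, which is -2590/177.
At the order-1 pole 1/7 set g(ζ) = (ζ - (1/7))*f(ζ) = 37/(3*(ζ + 7/10)).
Simple pole: residue = g(a) at a = 1/7, which is 2590/177.
List the singular points by increasing real part (a conjugate pair: the negative imaginary part first).

Radius of convergence at 0: 1/7.
At -7/10: a pole of order 1; residue -2590/177.
At 1/7: a pole of order 1; residue 2590/177.


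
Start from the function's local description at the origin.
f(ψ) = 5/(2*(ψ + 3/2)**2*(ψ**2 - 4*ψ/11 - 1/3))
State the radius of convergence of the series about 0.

The radius of convergence is -2/11 + (1/33)*sqrt(399).

Denominator factor (ψ**2 - 4*ψ/11 - 1/3): discriminant 532/363, real irrational roots 2/11 + (1/33)*sqrt(399) and 2/11 - (1/33)*sqrt(399); poles of order 1, moduli 2/11 + (1/33)*sqrt(399) and -2/11 + (1/33)*sqrt(399).
Denominator factor (ψ + 3/2)^2: pole of order 2 at -3/2, modulus 3/2.
The radius of convergence is the smallest modulus among the singular points: -2/11 + (1/33)*sqrt(399).


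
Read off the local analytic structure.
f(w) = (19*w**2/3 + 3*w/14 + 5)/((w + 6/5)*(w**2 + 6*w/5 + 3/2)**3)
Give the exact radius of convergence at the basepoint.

Denominator factor (w + 6/5): pole of order 1 at -6/5, modulus 6/5.
Denominator factor (w**2 + 6*w/5 + 3/2)^3: discriminant -114/25, complex-conjugate roots (-3/5) + ((1/10)*sqrt(114))*i and (-3/5) - ((1/10)*sqrt(114))*i; poles of order 3, moduli (1/2)*sqrt(6) and (1/2)*sqrt(6).
The radius of convergence is the smallest modulus among the singular points: 6/5.

The radius of convergence is 6/5.


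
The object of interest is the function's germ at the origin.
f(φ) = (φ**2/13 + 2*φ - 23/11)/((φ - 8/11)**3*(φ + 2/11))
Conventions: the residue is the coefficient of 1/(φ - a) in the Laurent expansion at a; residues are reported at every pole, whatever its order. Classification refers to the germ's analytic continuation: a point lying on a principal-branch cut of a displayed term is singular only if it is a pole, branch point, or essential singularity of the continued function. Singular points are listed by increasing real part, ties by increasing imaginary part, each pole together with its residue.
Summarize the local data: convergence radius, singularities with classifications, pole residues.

Denominator factor (φ - 8/11)^3: pole of order 3 at 8/11, modulus 8/11.
Denominator factor (φ + 2/11): pole of order 1 at -2/11, modulus 2/11.
The radius of convergence is the smallest modulus among the singular points: 2/11.
At the order-1 pole -2/11 set g(φ) = (φ - (-2/11))*f(φ) = (φ**2/13 + 2*φ - 23/11)/(φ - 8/11)**3.
Simple pole: residue = g(a) at a = -2/11, which is 42427/13000.
At the order-3 pole 8/11 set g(φ) = (φ - (8/11))^3*f(φ) = (φ**2/13 + 2*φ - 23/11)/(φ + 2/11).
Order-3 pole: residue = g''(a)/2; g''(8/11) = -42427/6500, so the residue is -42427/13000.
List the singular points by increasing real part (a conjugate pair: the negative imaginary part first).

Radius of convergence at 0: 2/11.
At -2/11: a pole of order 1; residue 42427/13000.
At 8/11: a pole of order 3; residue -42427/13000.


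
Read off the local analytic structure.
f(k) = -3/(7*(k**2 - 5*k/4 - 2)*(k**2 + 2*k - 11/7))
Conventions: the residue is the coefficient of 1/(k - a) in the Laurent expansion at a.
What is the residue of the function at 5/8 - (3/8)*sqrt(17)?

The factor k**2 - 5*k/4 - 2 splits as (k - a)(k - a') with a = 5/8 - (3/8)*sqrt(17), a' = 5/8 + (3/8)*sqrt(17). At the order-1 pole a set g(k) = (k - a)*f(k) = [-3/(7*(k**2 + 2*k - 11/7))] / (k - a').
Simple pole: residue = g(a) at a = 5/8 - (3/8)*sqrt(17), which is -546/15053 - (1102/255901)*sqrt(17).

The residue is -546/15053 - (1102/255901)*sqrt(17).
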